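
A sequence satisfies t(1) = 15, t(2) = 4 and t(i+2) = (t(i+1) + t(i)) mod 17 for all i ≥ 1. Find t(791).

9

t(1) = 15; t(2) = 4; t(3) = 2; t(4) = 6; t(5) = 8; t(6) = 14; t(7) = 5; t(8) = 2; t(9) = 7; t(10) = 9; t(11) = 16; t(12) = 8; t(13) = 7; t(14) = 15; t(15) = 5; t(16) = 3; t(17) = 8; t(18) = 11; t(19) = 2; t(20) = 13; t(21) = 15; t(22) = 11; t(23) = 9; t(24) = 3; t(25) = 12; t(26) = 15; t(27) = 10; t(28) = 8; t(29) = 1; t(30) = 9; t(31) = 10; t(32) = 2; t(33) = 12; t(34) = 14; t(35) = 9; t(36) = 6; t(37) = 15; t(38) = 4.
The sequence repeats with period 36.
So t(791) = t(1 + ((791-1) mod 36)) = t(35) = 9.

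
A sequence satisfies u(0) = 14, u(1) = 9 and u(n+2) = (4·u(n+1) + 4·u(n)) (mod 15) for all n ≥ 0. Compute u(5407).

4

We have u(0) = 14,  u(1) = 9,  u(2) = 2,  u(3) = 14,  u(4) = 4,  u(5) = 12,  u(6) = 4,  u(7) = 4,  u(8) = 2,  u(9) = 9,  u(10) = 14,  u(11) = 2,  u(12) = 4,  u(13) = 9,  u(14) = 7,  u(15) = 4,  u(16) = 14,  u(17) = 12,  u(18) = 14,  u(19) = 14,  u(20) = 7,  u(21) = 9,  u(22) = 4,  u(23) = 7,  u(24) = 14,  u(25) = 9.
The sequence repeats with period 24.
(5407 - 0) mod 24 = 7, so u(5407) = u(7) = 4.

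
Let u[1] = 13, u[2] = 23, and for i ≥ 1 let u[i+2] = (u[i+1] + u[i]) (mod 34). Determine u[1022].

23

We have u[1] = 13; u[2] = 23; u[3] = 2; u[4] = 25; u[5] = 27; u[6] = 18; u[7] = 11; u[8] = 29; u[9] = 6; u[10] = 1; u[11] = 7; u[12] = 8; u[13] = 15; u[14] = 23; u[15] = 4; u[16] = 27; u[17] = 31; u[18] = 24; u[19] = 21; u[20] = 11; u[21] = 32; u[22] = 9; u[23] = 7; u[24] = 16; u[25] = 23; u[26] = 5; u[27] = 28; u[28] = 33; u[29] = 27; u[30] = 26; u[31] = 19; u[32] = 11; u[33] = 30; u[34] = 7; u[35] = 3; u[36] = 10; u[37] = 13; u[38] = 23.
The sequence repeats with period 36.
So u[1022] = u[1 + ((1022-1) mod 36)] = u[14] = 23.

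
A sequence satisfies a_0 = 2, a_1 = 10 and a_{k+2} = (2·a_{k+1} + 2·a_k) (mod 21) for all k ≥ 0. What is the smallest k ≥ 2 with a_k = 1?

a_0 = 2; a_1 = 10; a_2 = 3; a_3 = 5; a_4 = 16; a_5 = 0; a_6 = 11; a_7 = 1; a_8 = 3; a_9 = 8; a_{10} = 1; a_{11} = 18; a_{12} = 17; a_{13} = 7; a_{14} = 6; a_{15} = 5; a_{16} = 1; a_{17} = 12; a_{18} = 5; a_{19} = 13; a_{20} = 15; a_{21} = 14; a_{22} = 16; a_{23} = 18; a_{24} = 5; a_{25} = 4; a_{26} = 18; a_{27} = 2; a_{28} = 19; a_{29} = 0; a_{30} = 17; a_{31} = 13; a_{32} = 18; a_{33} = 20; a_{34} = 13; a_{35} = 3; a_{36} = 11; a_{37} = 7; a_{38} = 15; a_{39} = 2; a_{40} = 13; a_{41} = 9; a_{42} = 2; a_{43} = 1; a_{44} = 6; a_{45} = 14; a_{46} = 19; a_{47} = 3; a_{48} = 2; a_{49} = 10.
Since (a_{48}, a_{49}) = (a_0, a_1) = (2, 10) (two consecutive terms determine the rest), the sequence is periodic with period 48.
The value 1 first appears (with k ≥ 2) at a_7.

7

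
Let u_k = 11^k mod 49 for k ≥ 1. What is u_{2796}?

8

Listing terms: u_1 = 11, u_2 = 23, u_3 = 8, u_4 = 39, u_5 = 37, u_6 = 15, u_7 = 18, u_8 = 2, u_9 = 22, u_{10} = 46, u_{11} = 16, u_{12} = 29, u_{13} = 25, u_{14} = 30, u_{15} = 36, u_{16} = 4, u_{17} = 44, u_{18} = 43, u_{19} = 32, u_{20} = 9, u_{21} = 1, u_{22} = 11.
The sequence repeats with period 21.
(2796 - 1) mod 21 = 2, so u_{2796} = u_3 = 8.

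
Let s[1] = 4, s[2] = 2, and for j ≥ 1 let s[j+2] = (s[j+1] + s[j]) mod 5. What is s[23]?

Listing terms: s[1] = 4; s[2] = 2; s[3] = 1; s[4] = 3; s[5] = 4; s[6] = 2.
The sequence repeats with period 4.
So s[23] = s[1 + ((23-1) mod 4)] = s[3] = 1.

1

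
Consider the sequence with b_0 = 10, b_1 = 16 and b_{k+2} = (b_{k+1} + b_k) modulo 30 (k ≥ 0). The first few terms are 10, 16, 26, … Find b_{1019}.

We have b_0 = 10,  b_1 = 16,  b_2 = 26,  b_3 = 12,  b_4 = 8,  b_5 = 20,  b_6 = 28,  b_7 = 18,  b_8 = 16,  b_9 = 4,  b_{10} = 20,  b_{11} = 24,  b_{12} = 14,  b_{13} = 8,  b_{14} = 22,  b_{15} = 0,  b_{16} = 22,  b_{17} = 22,  b_{18} = 14,  b_{19} = 6,  b_{20} = 20,  b_{21} = 26,  b_{22} = 16,  b_{23} = 12,  b_{24} = 28,  b_{25} = 10,  b_{26} = 8,  b_{27} = 18,  b_{28} = 26,  b_{29} = 14,  b_{30} = 10,  b_{31} = 24,  b_{32} = 4,  b_{33} = 28,  b_{34} = 2,  b_{35} = 0,  b_{36} = 2,  b_{37} = 2,  b_{38} = 4,  b_{39} = 6,  b_{40} = 10,  b_{41} = 16.
Since (b_{40}, b_{41}) = (b_0, b_1) = (10, 16) (two consecutive terms determine the rest), the sequence is periodic with period 40.
So b_{1019} = b_{0 + ((1019-0) mod 40)} = b_{19} = 6.

6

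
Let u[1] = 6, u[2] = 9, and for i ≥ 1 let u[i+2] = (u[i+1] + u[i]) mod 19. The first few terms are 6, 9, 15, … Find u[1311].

3

Computing terms: u[1] = 6,  u[2] = 9,  u[3] = 15,  u[4] = 5,  u[5] = 1,  u[6] = 6,  u[7] = 7,  u[8] = 13,  u[9] = 1,  u[10] = 14,  u[11] = 15,  u[12] = 10,  u[13] = 6,  u[14] = 16,  u[15] = 3,  u[16] = 0,  u[17] = 3,  u[18] = 3,  u[19] = 6,  u[20] = 9.
Since (u[19], u[20]) = (u[1], u[2]) = (6, 9) (two consecutive terms determine the rest), the sequence is periodic with period 18.
(1311 - 1) mod 18 = 14, so u[1311] = u[15] = 3.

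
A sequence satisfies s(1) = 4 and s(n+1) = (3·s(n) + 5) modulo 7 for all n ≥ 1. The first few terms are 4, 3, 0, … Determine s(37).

We have s(1) = 4; s(2) = 3; s(3) = 0; s(4) = 5; s(5) = 6; s(6) = 2; s(7) = 4.
Since s(7) = s(1) = 4, the sequence is periodic with period 6.
(37 - 1) mod 6 = 0, so s(37) = s(1) = 4.

4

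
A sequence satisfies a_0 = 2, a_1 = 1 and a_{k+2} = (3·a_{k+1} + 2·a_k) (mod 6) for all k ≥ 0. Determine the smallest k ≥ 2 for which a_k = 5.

a_0 = 2,  a_1 = 1,  a_2 = 1,  a_3 = 5,  a_4 = 5,  a_5 = 1,  a_6 = 1.
Since (a_5, a_6) = (a_1, a_2) = (1, 1) (two consecutive terms determine the rest), the sequence is eventually periodic: after a pre-period of length 1 it cycles with period 4.
The value 5 first appears (with k ≥ 2) at a_3.

3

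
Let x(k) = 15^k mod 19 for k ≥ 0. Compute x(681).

8

Listing terms: x(0) = 1, x(1) = 15, x(2) = 16, x(3) = 12, x(4) = 9, x(5) = 2, x(6) = 11, x(7) = 13, x(8) = 5, x(9) = 18, x(10) = 4, x(11) = 3, x(12) = 7, x(13) = 10, x(14) = 17, x(15) = 8, x(16) = 6, x(17) = 14, x(18) = 1.
Since x(18) = x(0) = 1, the sequence is periodic with period 18.
So x(681) = x(0 + ((681-0) mod 18)) = x(15) = 8.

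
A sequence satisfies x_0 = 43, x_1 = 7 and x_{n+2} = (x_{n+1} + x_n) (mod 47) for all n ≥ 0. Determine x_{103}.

Computing terms: x_0 = 43; x_1 = 7; x_2 = 3; x_3 = 10; x_4 = 13; x_5 = 23; x_6 = 36; x_7 = 12; x_8 = 1; x_9 = 13; x_{10} = 14; x_{11} = 27; x_{12} = 41; x_{13} = 21; x_{14} = 15; x_{15} = 36; x_{16} = 4; x_{17} = 40; x_{18} = 44; x_{19} = 37; x_{20} = 34; x_{21} = 24; x_{22} = 11; x_{23} = 35; x_{24} = 46; x_{25} = 34; x_{26} = 33; x_{27} = 20; x_{28} = 6; x_{29} = 26; x_{30} = 32; x_{31} = 11; x_{32} = 43; x_{33} = 7.
Since (x_{32}, x_{33}) = (x_0, x_1) = (43, 7) (two consecutive terms determine the rest), the sequence is periodic with period 32.
(103 - 0) mod 32 = 7, so x_{103} = x_7 = 12.

12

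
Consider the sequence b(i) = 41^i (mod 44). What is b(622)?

9

Listing terms: b(0) = 1, b(1) = 41, b(2) = 9, b(3) = 17, b(4) = 37, b(5) = 21, b(6) = 25, b(7) = 13, b(8) = 5, b(9) = 29, b(10) = 1.
Since b(10) = b(0) = 1, the sequence is periodic with period 10.
So b(622) = b(0 + ((622-0) mod 10)) = b(2) = 9.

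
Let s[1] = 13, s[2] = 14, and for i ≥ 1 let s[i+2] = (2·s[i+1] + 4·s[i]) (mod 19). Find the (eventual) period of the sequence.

18

Computing terms: s[1] = 13; s[2] = 14; s[3] = 4; s[4] = 7; s[5] = 11; s[6] = 12; s[7] = 11; s[8] = 13; s[9] = 13; s[10] = 2; s[11] = 18; s[12] = 6; s[13] = 8; s[14] = 2; s[15] = 17; s[16] = 4; s[17] = 0; s[18] = 16; s[19] = 13; s[20] = 14.
Since (s[19], s[20]) = (s[1], s[2]) = (13, 14) (two consecutive terms determine the rest), the sequence is periodic with period 18.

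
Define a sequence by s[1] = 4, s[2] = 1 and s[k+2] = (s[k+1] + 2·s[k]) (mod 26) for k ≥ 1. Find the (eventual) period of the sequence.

12

Computing terms: s[1] = 4,  s[2] = 1,  s[3] = 9,  s[4] = 11,  s[5] = 3,  s[6] = 25,  s[7] = 5,  s[8] = 3,  s[9] = 13,  s[10] = 19,  s[11] = 19,  s[12] = 5,  s[13] = 17,  s[14] = 1,  s[15] = 9.
Since (s[14], s[15]) = (s[2], s[3]) = (1, 9) (two consecutive terms determine the rest), the sequence is eventually periodic: after a pre-period of length 1 it cycles with period 12.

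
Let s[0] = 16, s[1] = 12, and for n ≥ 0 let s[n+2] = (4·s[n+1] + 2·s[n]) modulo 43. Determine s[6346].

31

Listing terms: s[0] = 16; s[1] = 12; s[2] = 37; s[3] = 0; s[4] = 31; s[5] = 38; s[6] = 42; s[7] = 29; s[8] = 28; s[9] = 41; s[10] = 5; s[11] = 16; s[12] = 31; s[13] = 27; s[14] = 41; s[15] = 3; s[16] = 8; s[17] = 38; s[18] = 39; s[19] = 17; s[20] = 17; s[21] = 16; s[22] = 12.
Since (s[21], s[22]) = (s[0], s[1]) = (16, 12) (two consecutive terms determine the rest), the sequence is periodic with period 21.
(6346 - 0) mod 21 = 4, so s[6346] = s[4] = 31.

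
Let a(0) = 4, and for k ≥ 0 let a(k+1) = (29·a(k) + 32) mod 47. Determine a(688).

Computing terms: a(0) = 4,  a(1) = 7,  a(2) = 0,  a(3) = 32,  a(4) = 20,  a(5) = 1,  a(6) = 14,  a(7) = 15,  a(8) = 44,  a(9) = 39,  a(10) = 35,  a(11) = 13,  a(12) = 33,  a(13) = 2,  a(14) = 43,  a(15) = 10,  a(16) = 40,  a(17) = 17,  a(18) = 8,  a(19) = 29,  a(20) = 27,  a(21) = 16,  a(22) = 26,  a(23) = 34,  a(24) = 31,  a(25) = 38,  a(26) = 6,  a(27) = 18,  a(28) = 37,  a(29) = 24,  a(30) = 23,  a(31) = 41,  a(32) = 46,  a(33) = 3,  a(34) = 25,  a(35) = 5,  a(36) = 36,  a(37) = 42,  a(38) = 28,  a(39) = 45,  a(40) = 21,  a(41) = 30,  a(42) = 9,  a(43) = 11,  a(44) = 22,  a(45) = 12,  a(46) = 4.
Since a(46) = a(0) = 4, the sequence is periodic with period 46.
So a(688) = a(0 + ((688-0) mod 46)) = a(44) = 22.

22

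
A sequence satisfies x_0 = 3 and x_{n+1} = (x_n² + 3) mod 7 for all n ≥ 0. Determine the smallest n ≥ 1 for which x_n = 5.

Listing terms: x_0 = 3; x_1 = 5; x_2 = 0; x_3 = 3.
The sequence repeats with period 3.
The value 5 first appears (with n ≥ 1) at x_1.

1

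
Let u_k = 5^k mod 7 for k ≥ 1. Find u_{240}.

1

Computing terms: u_1 = 5; u_2 = 4; u_3 = 6; u_4 = 2; u_5 = 3; u_6 = 1; u_7 = 5.
Since u_7 = u_1 = 5, the sequence is periodic with period 6.
(240 - 1) mod 6 = 5, so u_{240} = u_6 = 1.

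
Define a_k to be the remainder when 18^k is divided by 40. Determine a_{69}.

8

a_0 = 1; a_1 = 18; a_2 = 4; a_3 = 32; a_4 = 16; a_5 = 8; a_6 = 24; a_7 = 32.
Since a_7 = a_3 = 32, the sequence is eventually periodic: after a pre-period of length 3 it cycles with period 4.
For k ≥ 3, a_k depends only on (k - 3) mod 4. (69 - 3) mod 4 = 2, so a_{69} = a_5 = 8.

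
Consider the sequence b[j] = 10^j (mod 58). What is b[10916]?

b[1] = 10, b[2] = 42, b[3] = 14, b[4] = 24, b[5] = 8, b[6] = 22, b[7] = 46, b[8] = 54, b[9] = 18, b[10] = 6, b[11] = 2, b[12] = 20, b[13] = 26, b[14] = 28, b[15] = 48, b[16] = 16, b[17] = 44, b[18] = 34, b[19] = 50, b[20] = 36, b[21] = 12, b[22] = 4, b[23] = 40, b[24] = 52, b[25] = 56, b[26] = 38, b[27] = 32, b[28] = 30, b[29] = 10.
Since b[29] = b[1] = 10, the sequence is periodic with period 28.
So b[10916] = b[1 + ((10916-1) mod 28)] = b[24] = 52.

52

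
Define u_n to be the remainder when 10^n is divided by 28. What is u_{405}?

20

Computing terms: u_1 = 10,  u_2 = 16,  u_3 = 20,  u_4 = 4,  u_5 = 12,  u_6 = 8,  u_7 = 24,  u_8 = 16.
Since u_8 = u_2 = 16, the sequence is eventually periodic: after a pre-period of length 1 it cycles with period 6.
For n ≥ 2, u_n depends only on (n - 2) mod 6. (405 - 2) mod 6 = 1, so u_{405} = u_3 = 20.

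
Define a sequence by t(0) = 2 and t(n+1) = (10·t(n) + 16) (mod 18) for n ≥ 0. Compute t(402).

8

Computing terms: t(0) = 2; t(1) = 0; t(2) = 16; t(3) = 14; t(4) = 12; t(5) = 10; t(6) = 8; t(7) = 6; t(8) = 4; t(9) = 2.
The sequence repeats with period 9.
So t(402) = t(0 + ((402-0) mod 9)) = t(6) = 8.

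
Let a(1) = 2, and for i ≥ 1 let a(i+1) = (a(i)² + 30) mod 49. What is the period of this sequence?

We have a(1) = 2, a(2) = 34, a(3) = 10, a(4) = 32, a(5) = 25, a(6) = 18, a(7) = 11, a(8) = 4, a(9) = 46, a(10) = 39, a(11) = 32.
Since a(11) = a(4) = 32, the sequence is eventually periodic: after a pre-period of length 3 it cycles with period 7.

7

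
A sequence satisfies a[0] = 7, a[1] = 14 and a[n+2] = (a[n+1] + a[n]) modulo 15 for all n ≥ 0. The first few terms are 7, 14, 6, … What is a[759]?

Computing terms: a[0] = 7, a[1] = 14, a[2] = 6, a[3] = 5, a[4] = 11, a[5] = 1, a[6] = 12, a[7] = 13, a[8] = 10, a[9] = 8, a[10] = 3, a[11] = 11, a[12] = 14, a[13] = 10, a[14] = 9, a[15] = 4, a[16] = 13, a[17] = 2, a[18] = 0, a[19] = 2, a[20] = 2, a[21] = 4, a[22] = 6, a[23] = 10, a[24] = 1, a[25] = 11, a[26] = 12, a[27] = 8, a[28] = 5, a[29] = 13, a[30] = 3, a[31] = 1, a[32] = 4, a[33] = 5, a[34] = 9, a[35] = 14, a[36] = 8, a[37] = 7, a[38] = 0, a[39] = 7, a[40] = 7, a[41] = 14.
Since (a[40], a[41]) = (a[0], a[1]) = (7, 14) (two consecutive terms determine the rest), the sequence is periodic with period 40.
So a[759] = a[0 + ((759-0) mod 40)] = a[39] = 7.

7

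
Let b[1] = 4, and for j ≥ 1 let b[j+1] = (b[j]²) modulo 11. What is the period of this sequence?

4

Listing terms: b[1] = 4,  b[2] = 5,  b[3] = 3,  b[4] = 9,  b[5] = 4.
Since b[5] = b[1] = 4, the sequence is periodic with period 4.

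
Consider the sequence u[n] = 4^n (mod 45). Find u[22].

31

u[1] = 4, u[2] = 16, u[3] = 19, u[4] = 31, u[5] = 34, u[6] = 1, u[7] = 4.
The sequence repeats with period 6.
So u[22] = u[1 + ((22-1) mod 6)] = u[4] = 31.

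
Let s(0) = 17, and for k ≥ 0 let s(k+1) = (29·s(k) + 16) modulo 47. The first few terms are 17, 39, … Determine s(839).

We have s(0) = 17; s(1) = 39; s(2) = 19; s(3) = 3; s(4) = 9; s(5) = 42; s(6) = 12; s(7) = 35; s(8) = 44; s(9) = 23; s(10) = 25; s(11) = 36; s(12) = 26; s(13) = 18; s(14) = 21; s(15) = 14; s(16) = 46; s(17) = 34; s(18) = 15; s(19) = 28; s(20) = 29; s(21) = 11; s(22) = 6; s(23) = 2; s(24) = 27; s(25) = 0; s(26) = 16; s(27) = 10; s(28) = 24; s(29) = 7; s(30) = 31; s(31) = 22; s(32) = 43; s(33) = 41; s(34) = 30; s(35) = 40; s(36) = 1; s(37) = 45; s(38) = 5; s(39) = 20; s(40) = 32; s(41) = 4; s(42) = 38; s(43) = 37; s(44) = 8; s(45) = 13; s(46) = 17.
The sequence repeats with period 46.
So s(839) = s(0 + ((839-0) mod 46)) = s(11) = 36.

36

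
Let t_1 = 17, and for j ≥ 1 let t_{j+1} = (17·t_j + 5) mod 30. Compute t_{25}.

t_1 = 17, t_2 = 24, t_3 = 23, t_4 = 6, t_5 = 17.
Since t_5 = t_1 = 17, the sequence is periodic with period 4.
So t_{25} = t_{1 + ((25-1) mod 4)} = t_1 = 17.

17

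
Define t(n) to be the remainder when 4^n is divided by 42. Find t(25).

We have t(1) = 4, t(2) = 16, t(3) = 22, t(4) = 4.
Since t(4) = t(1) = 4, the sequence is periodic with period 3.
(25 - 1) mod 3 = 0, so t(25) = t(1) = 4.

4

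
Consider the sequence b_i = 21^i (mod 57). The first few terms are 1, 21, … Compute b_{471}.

We have b_0 = 1; b_1 = 21; b_2 = 42; b_3 = 27; b_4 = 54; b_5 = 51; b_6 = 45; b_7 = 33; b_8 = 9; b_9 = 18; b_{10} = 36; b_{11} = 15; b_{12} = 30; b_{13} = 3; b_{14} = 6; b_{15} = 12; b_{16} = 24; b_{17} = 48; b_{18} = 39; b_{19} = 21.
Since b_{19} = b_1 = 21, the sequence is eventually periodic: after a pre-period of length 1 it cycles with period 18.
For i ≥ 1, b_i depends only on (i - 1) mod 18. (471 - 1) mod 18 = 2, so b_{471} = b_3 = 27.

27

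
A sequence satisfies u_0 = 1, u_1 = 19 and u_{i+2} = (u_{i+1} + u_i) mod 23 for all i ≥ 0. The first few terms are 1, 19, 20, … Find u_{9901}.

17

Computing terms: u_0 = 1; u_1 = 19; u_2 = 20; u_3 = 16; u_4 = 13; u_5 = 6; u_6 = 19; u_7 = 2; u_8 = 21; u_9 = 0; u_{10} = 21; u_{11} = 21; u_{12} = 19; u_{13} = 17; u_{14} = 13; u_{15} = 7; u_{16} = 20; u_{17} = 4; u_{18} = 1; u_{19} = 5; u_{20} = 6; u_{21} = 11; u_{22} = 17; u_{23} = 5; u_{24} = 22; u_{25} = 4; u_{26} = 3; u_{27} = 7; u_{28} = 10; u_{29} = 17; u_{30} = 4; u_{31} = 21; u_{32} = 2; u_{33} = 0; u_{34} = 2; u_{35} = 2; u_{36} = 4; u_{37} = 6; u_{38} = 10; u_{39} = 16; u_{40} = 3; u_{41} = 19; u_{42} = 22; u_{43} = 18; u_{44} = 17; u_{45} = 12; u_{46} = 6; u_{47} = 18; u_{48} = 1; u_{49} = 19.
Since (u_{48}, u_{49}) = (u_0, u_1) = (1, 19) (two consecutive terms determine the rest), the sequence is periodic with period 48.
(9901 - 0) mod 48 = 13, so u_{9901} = u_{13} = 17.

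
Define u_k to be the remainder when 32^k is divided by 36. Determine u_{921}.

Computing terms: u_1 = 32, u_2 = 16, u_3 = 8, u_4 = 4, u_5 = 20, u_6 = 28, u_7 = 32.
The sequence repeats with period 6.
So u_{921} = u_{1 + ((921-1) mod 6)} = u_3 = 8.

8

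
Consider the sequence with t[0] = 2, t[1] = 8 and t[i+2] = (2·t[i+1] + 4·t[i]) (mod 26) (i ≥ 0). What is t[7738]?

Computing terms: t[0] = 2; t[1] = 8; t[2] = 24; t[3] = 2; t[4] = 22; t[5] = 0; t[6] = 10; t[7] = 20; t[8] = 2; t[9] = 6; t[10] = 20; t[11] = 12; t[12] = 0; t[13] = 22; t[14] = 18; t[15] = 20; t[16] = 8; t[17] = 18; t[18] = 16; t[19] = 0; t[20] = 12; t[21] = 24; t[22] = 18; t[23] = 2; t[24] = 24; t[25] = 4; t[26] = 0; t[27] = 16; t[28] = 6; t[29] = 24; t[30] = 20; t[31] = 6; t[32] = 14; t[33] = 0; t[34] = 4; t[35] = 8; t[36] = 6; t[37] = 18; t[38] = 8; t[39] = 10; t[40] = 0; t[41] = 14; t[42] = 2; t[43] = 8.
The sequence repeats with period 42.
(7738 - 0) mod 42 = 10, so t[7738] = t[10] = 20.

20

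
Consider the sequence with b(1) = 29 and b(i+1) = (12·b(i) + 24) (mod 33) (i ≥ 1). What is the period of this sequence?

11

b(1) = 29, b(2) = 9, b(3) = 0, b(4) = 24, b(5) = 15, b(6) = 6, b(7) = 30, b(8) = 21, b(9) = 12, b(10) = 3, b(11) = 27, b(12) = 18, b(13) = 9.
Since b(13) = b(2) = 9, the sequence is eventually periodic: after a pre-period of length 1 it cycles with period 11.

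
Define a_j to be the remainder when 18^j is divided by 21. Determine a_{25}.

18

Computing terms: a_1 = 18; a_2 = 9; a_3 = 15; a_4 = 18.
Since a_4 = a_1 = 18, the sequence is periodic with period 3.
So a_{25} = a_{1 + ((25-1) mod 3)} = a_1 = 18.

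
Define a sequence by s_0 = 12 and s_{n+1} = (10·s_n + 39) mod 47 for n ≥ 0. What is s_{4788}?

s_0 = 12; s_1 = 18; s_2 = 31; s_3 = 20; s_4 = 4; s_5 = 32; s_6 = 30; s_7 = 10; s_8 = 45; s_9 = 19; s_{10} = 41; s_{11} = 26; s_{12} = 17; s_{13} = 21; s_{14} = 14; s_{15} = 38; s_{16} = 43; s_{17} = 46; s_{18} = 29; s_{19} = 0; s_{20} = 39; s_{21} = 6; s_{22} = 5; s_{23} = 42; s_{24} = 36; s_{25} = 23; s_{26} = 34; s_{27} = 3; s_{28} = 22; s_{29} = 24; s_{30} = 44; s_{31} = 9; s_{32} = 35; s_{33} = 13; s_{34} = 28; s_{35} = 37; s_{36} = 33; s_{37} = 40; s_{38} = 16; s_{39} = 11; s_{40} = 8; s_{41} = 25; s_{42} = 7; s_{43} = 15; s_{44} = 1; s_{45} = 2; s_{46} = 12.
Since s_{46} = s_0 = 12, the sequence is periodic with period 46.
(4788 - 0) mod 46 = 4, so s_{4788} = s_4 = 4.

4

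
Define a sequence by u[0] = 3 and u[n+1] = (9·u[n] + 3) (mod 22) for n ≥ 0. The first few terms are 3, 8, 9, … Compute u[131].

We have u[0] = 3,  u[1] = 8,  u[2] = 9,  u[3] = 18,  u[4] = 11,  u[5] = 14,  u[6] = 19,  u[7] = 20,  u[8] = 7,  u[9] = 0,  u[10] = 3.
The sequence repeats with period 10.
So u[131] = u[0 + ((131-0) mod 10)] = u[1] = 8.

8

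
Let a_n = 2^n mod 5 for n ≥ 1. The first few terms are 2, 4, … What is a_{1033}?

2

Listing terms: a_1 = 2,  a_2 = 4,  a_3 = 3,  a_4 = 1,  a_5 = 2.
Since a_5 = a_1 = 2, the sequence is periodic with period 4.
(1033 - 1) mod 4 = 0, so a_{1033} = a_1 = 2.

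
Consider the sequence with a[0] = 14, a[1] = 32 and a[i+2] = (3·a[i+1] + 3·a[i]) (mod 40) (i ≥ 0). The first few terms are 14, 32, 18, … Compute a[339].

Computing terms: a[0] = 14; a[1] = 32; a[2] = 18; a[3] = 30; a[4] = 24; a[5] = 2; a[6] = 38; a[7] = 0; a[8] = 34; a[9] = 22; a[10] = 8; a[11] = 10; a[12] = 14; a[13] = 32.
The sequence repeats with period 12.
(339 - 0) mod 12 = 3, so a[339] = a[3] = 30.

30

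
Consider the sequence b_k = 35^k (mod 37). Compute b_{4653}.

6

Computing terms: b_1 = 35,  b_2 = 4,  b_3 = 29,  b_4 = 16,  b_5 = 5,  b_6 = 27,  b_7 = 20,  b_8 = 34,  b_9 = 6,  b_{10} = 25,  b_{11} = 24,  b_{12} = 26,  b_{13} = 22,  b_{14} = 30,  b_{15} = 14,  b_{16} = 9,  b_{17} = 19,  b_{18} = 36,  b_{19} = 2,  b_{20} = 33,  b_{21} = 8,  b_{22} = 21,  b_{23} = 32,  b_{24} = 10,  b_{25} = 17,  b_{26} = 3,  b_{27} = 31,  b_{28} = 12,  b_{29} = 13,  b_{30} = 11,  b_{31} = 15,  b_{32} = 7,  b_{33} = 23,  b_{34} = 28,  b_{35} = 18,  b_{36} = 1,  b_{37} = 35.
The sequence repeats with period 36.
(4653 - 1) mod 36 = 8, so b_{4653} = b_9 = 6.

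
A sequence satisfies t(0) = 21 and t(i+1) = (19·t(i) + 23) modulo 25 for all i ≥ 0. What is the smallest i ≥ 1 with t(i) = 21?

Listing terms: t(0) = 21, t(1) = 22, t(2) = 16, t(3) = 2, t(4) = 11, t(5) = 7, t(6) = 6, t(7) = 12, t(8) = 1, t(9) = 17, t(10) = 21.
Since t(10) = t(0) = 21, the sequence is periodic with period 10.
The value 21 next appears (with i ≥ 1) at t(10).

10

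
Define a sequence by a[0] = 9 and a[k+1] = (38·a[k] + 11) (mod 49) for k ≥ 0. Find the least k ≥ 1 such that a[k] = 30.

We have a[0] = 9; a[1] = 10; a[2] = 48; a[3] = 22; a[4] = 14; a[5] = 4; a[6] = 16; a[7] = 31; a[8] = 13; a[9] = 15; a[10] = 42; a[11] = 39; a[12] = 23; a[13] = 3; a[14] = 27; a[15] = 8; a[16] = 21; a[17] = 25; a[18] = 30; a[19] = 24; a[20] = 41; a[21] = 1; a[22] = 0; a[23] = 11; a[24] = 37; a[25] = 45; a[26] = 6; a[27] = 43; a[28] = 28; a[29] = 46; a[30] = 44; a[31] = 17; a[32] = 20; a[33] = 36; a[34] = 7; a[35] = 32; a[36] = 2; a[37] = 38; a[38] = 34; a[39] = 29; a[40] = 35; a[41] = 18; a[42] = 9.
Since a[42] = a[0] = 9, the sequence is periodic with period 42.
The value 30 first appears (with k ≥ 1) at a[18].

18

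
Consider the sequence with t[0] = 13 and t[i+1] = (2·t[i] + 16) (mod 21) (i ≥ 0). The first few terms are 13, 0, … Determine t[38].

16

Listing terms: t[0] = 13, t[1] = 0, t[2] = 16, t[3] = 6, t[4] = 7, t[5] = 9, t[6] = 13.
The sequence repeats with period 6.
So t[38] = t[0 + ((38-0) mod 6)] = t[2] = 16.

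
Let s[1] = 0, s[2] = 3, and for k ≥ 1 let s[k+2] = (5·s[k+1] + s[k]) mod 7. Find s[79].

We have s[1] = 0; s[2] = 3; s[3] = 1; s[4] = 1; s[5] = 6; s[6] = 3; s[7] = 0; s[8] = 3.
The sequence repeats with period 6.
So s[79] = s[1 + ((79-1) mod 6)] = s[1] = 0.

0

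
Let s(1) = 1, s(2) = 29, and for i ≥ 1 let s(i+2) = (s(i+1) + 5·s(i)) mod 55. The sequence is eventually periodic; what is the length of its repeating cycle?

We have s(1) = 1; s(2) = 29; s(3) = 34; s(4) = 14; s(5) = 19; s(6) = 34; s(7) = 19; s(8) = 24; s(9) = 9; s(10) = 19; s(11) = 9; s(12) = 49; s(13) = 39; s(14) = 9; s(15) = 39; s(16) = 29; s(17) = 4; s(18) = 39; s(19) = 4; s(20) = 34; s(21) = 54; s(22) = 4; s(23) = 54; s(24) = 19; s(25) = 14; s(26) = 54; s(27) = 14; s(28) = 9; s(29) = 24; s(30) = 14; s(31) = 24; s(32) = 39; s(33) = 49; s(34) = 24; s(35) = 49; s(36) = 4; s(37) = 29; s(38) = 49; s(39) = 29; s(40) = 54; s(41) = 34; s(42) = 29; s(43) = 34.
Since (s(42), s(43)) = (s(2), s(3)) = (29, 34) (two consecutive terms determine the rest), the sequence is eventually periodic: after a pre-period of length 1 it cycles with period 40.

40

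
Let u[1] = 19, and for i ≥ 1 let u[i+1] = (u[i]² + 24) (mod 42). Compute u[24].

31

Listing terms: u[1] = 19, u[2] = 7, u[3] = 31, u[4] = 19.
Since u[4] = u[1] = 19, the sequence is periodic with period 3.
(24 - 1) mod 3 = 2, so u[24] = u[3] = 31.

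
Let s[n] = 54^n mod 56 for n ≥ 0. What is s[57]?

48

Computing terms: s[0] = 1,  s[1] = 54,  s[2] = 4,  s[3] = 48,  s[4] = 16,  s[5] = 24,  s[6] = 8,  s[7] = 40,  s[8] = 32,  s[9] = 48.
Since s[9] = s[3] = 48, the sequence is eventually periodic: after a pre-period of length 3 it cycles with period 6.
For n ≥ 3, s[n] depends only on (n - 3) mod 6. (57 - 3) mod 6 = 0, so s[57] = s[3] = 48.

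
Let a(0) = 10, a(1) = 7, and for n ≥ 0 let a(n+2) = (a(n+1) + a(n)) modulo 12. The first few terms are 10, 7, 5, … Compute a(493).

11

Listing terms: a(0) = 10,  a(1) = 7,  a(2) = 5,  a(3) = 0,  a(4) = 5,  a(5) = 5,  a(6) = 10,  a(7) = 3,  a(8) = 1,  a(9) = 4,  a(10) = 5,  a(11) = 9,  a(12) = 2,  a(13) = 11,  a(14) = 1,  a(15) = 0,  a(16) = 1,  a(17) = 1,  a(18) = 2,  a(19) = 3,  a(20) = 5,  a(21) = 8,  a(22) = 1,  a(23) = 9,  a(24) = 10,  a(25) = 7.
The sequence repeats with period 24.
(493 - 0) mod 24 = 13, so a(493) = a(13) = 11.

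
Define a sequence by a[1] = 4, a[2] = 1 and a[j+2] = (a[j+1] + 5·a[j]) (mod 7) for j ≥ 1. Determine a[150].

0

Computing terms: a[1] = 4; a[2] = 1; a[3] = 0; a[4] = 5; a[5] = 5; a[6] = 2; a[7] = 6; a[8] = 2; a[9] = 4; a[10] = 0; a[11] = 6; a[12] = 6; a[13] = 1; a[14] = 3; a[15] = 1; a[16] = 2; a[17] = 0; a[18] = 3; a[19] = 3; a[20] = 4; a[21] = 5; a[22] = 4; a[23] = 1.
The sequence repeats with period 21.
So a[150] = a[1 + ((150-1) mod 21)] = a[3] = 0.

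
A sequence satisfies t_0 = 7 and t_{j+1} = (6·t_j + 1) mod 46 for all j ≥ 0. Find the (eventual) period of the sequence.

11

Listing terms: t_0 = 7; t_1 = 43; t_2 = 29; t_3 = 37; t_4 = 39; t_5 = 5; t_6 = 31; t_7 = 3; t_8 = 19; t_9 = 23; t_{10} = 1; t_{11} = 7.
Since t_{11} = t_0 = 7, the sequence is periodic with period 11.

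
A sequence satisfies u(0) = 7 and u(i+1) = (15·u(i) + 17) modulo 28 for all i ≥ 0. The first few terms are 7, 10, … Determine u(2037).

Computing terms: u(0) = 7,  u(1) = 10,  u(2) = 27,  u(3) = 2,  u(4) = 19,  u(5) = 22,  u(6) = 11,  u(7) = 14,  u(8) = 3,  u(9) = 6,  u(10) = 23,  u(11) = 26,  u(12) = 15,  u(13) = 18,  u(14) = 7.
The sequence repeats with period 14.
(2037 - 0) mod 14 = 7, so u(2037) = u(7) = 14.

14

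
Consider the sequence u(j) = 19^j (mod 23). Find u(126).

12

We have u(0) = 1,  u(1) = 19,  u(2) = 16,  u(3) = 5,  u(4) = 3,  u(5) = 11,  u(6) = 2,  u(7) = 15,  u(8) = 9,  u(9) = 10,  u(10) = 6,  u(11) = 22,  u(12) = 4,  u(13) = 7,  u(14) = 18,  u(15) = 20,  u(16) = 12,  u(17) = 21,  u(18) = 8,  u(19) = 14,  u(20) = 13,  u(21) = 17,  u(22) = 1.
Since u(22) = u(0) = 1, the sequence is periodic with period 22.
(126 - 0) mod 22 = 16, so u(126) = u(16) = 12.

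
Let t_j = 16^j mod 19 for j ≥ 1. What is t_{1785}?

Listing terms: t_1 = 16,  t_2 = 9,  t_3 = 11,  t_4 = 5,  t_5 = 4,  t_6 = 7,  t_7 = 17,  t_8 = 6,  t_9 = 1,  t_{10} = 16.
Since t_{10} = t_1 = 16, the sequence is periodic with period 9.
(1785 - 1) mod 9 = 2, so t_{1785} = t_3 = 11.

11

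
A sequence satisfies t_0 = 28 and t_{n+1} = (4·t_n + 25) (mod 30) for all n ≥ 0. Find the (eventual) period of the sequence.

t_0 = 28; t_1 = 17; t_2 = 3; t_3 = 7; t_4 = 23; t_5 = 27; t_6 = 13; t_7 = 17.
Since t_7 = t_1 = 17, the sequence is eventually periodic: after a pre-period of length 1 it cycles with period 6.

6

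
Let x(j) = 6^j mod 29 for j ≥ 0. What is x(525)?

28

We have x(0) = 1,  x(1) = 6,  x(2) = 7,  x(3) = 13,  x(4) = 20,  x(5) = 4,  x(6) = 24,  x(7) = 28,  x(8) = 23,  x(9) = 22,  x(10) = 16,  x(11) = 9,  x(12) = 25,  x(13) = 5,  x(14) = 1.
Since x(14) = x(0) = 1, the sequence is periodic with period 14.
(525 - 0) mod 14 = 7, so x(525) = x(7) = 28.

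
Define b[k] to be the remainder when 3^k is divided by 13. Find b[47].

We have b[1] = 3; b[2] = 9; b[3] = 1; b[4] = 3.
Since b[4] = b[1] = 3, the sequence is periodic with period 3.
So b[47] = b[1 + ((47-1) mod 3)] = b[2] = 9.

9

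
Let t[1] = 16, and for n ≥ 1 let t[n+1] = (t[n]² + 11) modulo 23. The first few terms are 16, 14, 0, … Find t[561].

Computing terms: t[1] = 16, t[2] = 14, t[3] = 0, t[4] = 11, t[5] = 17, t[6] = 1, t[7] = 12, t[8] = 17.
Since t[8] = t[5] = 17, the sequence is eventually periodic: after a pre-period of length 4 it cycles with period 3.
For n ≥ 5, t[n] depends only on (n - 5) mod 3. (561 - 5) mod 3 = 1, so t[561] = t[6] = 1.

1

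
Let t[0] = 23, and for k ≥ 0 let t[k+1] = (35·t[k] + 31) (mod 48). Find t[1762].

11

Computing terms: t[0] = 23; t[1] = 20; t[2] = 11; t[3] = 32; t[4] = 47; t[5] = 44; t[6] = 35; t[7] = 8; t[8] = 23.
The sequence repeats with period 8.
So t[1762] = t[0 + ((1762-0) mod 8)] = t[2] = 11.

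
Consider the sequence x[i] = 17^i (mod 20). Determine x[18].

Computing terms: x[0] = 1, x[1] = 17, x[2] = 9, x[3] = 13, x[4] = 1.
The sequence repeats with period 4.
So x[18] = x[0 + ((18-0) mod 4)] = x[2] = 9.

9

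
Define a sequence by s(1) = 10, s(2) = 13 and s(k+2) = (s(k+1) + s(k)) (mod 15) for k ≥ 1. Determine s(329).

s(1) = 10,  s(2) = 13,  s(3) = 8,  s(4) = 6,  s(5) = 14,  s(6) = 5,  s(7) = 4,  s(8) = 9,  s(9) = 13,  s(10) = 7,  s(11) = 5,  s(12) = 12,  s(13) = 2,  s(14) = 14,  s(15) = 1,  s(16) = 0,  s(17) = 1,  s(18) = 1,  s(19) = 2,  s(20) = 3,  s(21) = 5,  s(22) = 8,  s(23) = 13,  s(24) = 6,  s(25) = 4,  s(26) = 10,  s(27) = 14,  s(28) = 9,  s(29) = 8,  s(30) = 2,  s(31) = 10,  s(32) = 12,  s(33) = 7,  s(34) = 4,  s(35) = 11,  s(36) = 0,  s(37) = 11,  s(38) = 11,  s(39) = 7,  s(40) = 3,  s(41) = 10,  s(42) = 13.
The sequence repeats with period 40.
So s(329) = s(1 + ((329-1) mod 40)) = s(9) = 13.

13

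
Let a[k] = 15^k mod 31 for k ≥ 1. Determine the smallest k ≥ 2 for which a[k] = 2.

4

Listing terms: a[1] = 15,  a[2] = 8,  a[3] = 27,  a[4] = 2,  a[5] = 30,  a[6] = 16,  a[7] = 23,  a[8] = 4,  a[9] = 29,  a[10] = 1,  a[11] = 15.
The sequence repeats with period 10.
The value 2 first appears (with k ≥ 2) at a[4].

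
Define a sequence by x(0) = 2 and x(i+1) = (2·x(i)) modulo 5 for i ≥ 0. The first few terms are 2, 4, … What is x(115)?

Computing terms: x(0) = 2, x(1) = 4, x(2) = 3, x(3) = 1, x(4) = 2.
Since x(4) = x(0) = 2, the sequence is periodic with period 4.
So x(115) = x(0 + ((115-0) mod 4)) = x(3) = 1.

1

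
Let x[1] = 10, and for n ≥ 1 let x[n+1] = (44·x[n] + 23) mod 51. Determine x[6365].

We have x[1] = 10; x[2] = 4; x[3] = 46; x[4] = 7; x[5] = 25; x[6] = 1; x[7] = 16; x[8] = 13; x[9] = 34; x[10] = 40; x[11] = 49; x[12] = 37; x[13] = 19; x[14] = 43; x[15] = 28; x[16] = 31; x[17] = 10.
Since x[17] = x[1] = 10, the sequence is periodic with period 16.
(6365 - 1) mod 16 = 12, so x[6365] = x[13] = 19.

19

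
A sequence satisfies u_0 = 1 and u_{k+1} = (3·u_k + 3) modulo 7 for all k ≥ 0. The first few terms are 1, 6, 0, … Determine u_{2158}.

Computing terms: u_0 = 1, u_1 = 6, u_2 = 0, u_3 = 3, u_4 = 5, u_5 = 4, u_6 = 1.
Since u_6 = u_0 = 1, the sequence is periodic with period 6.
(2158 - 0) mod 6 = 4, so u_{2158} = u_4 = 5.

5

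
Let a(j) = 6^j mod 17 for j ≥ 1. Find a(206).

9

a(1) = 6; a(2) = 2; a(3) = 12; a(4) = 4; a(5) = 7; a(6) = 8; a(7) = 14; a(8) = 16; a(9) = 11; a(10) = 15; a(11) = 5; a(12) = 13; a(13) = 10; a(14) = 9; a(15) = 3; a(16) = 1; a(17) = 6.
The sequence repeats with period 16.
(206 - 1) mod 16 = 13, so a(206) = a(14) = 9.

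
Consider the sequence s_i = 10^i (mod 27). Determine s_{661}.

10

Computing terms: s_1 = 10,  s_2 = 19,  s_3 = 1,  s_4 = 10.
The sequence repeats with period 3.
So s_{661} = s_{1 + ((661-1) mod 3)} = s_1 = 10.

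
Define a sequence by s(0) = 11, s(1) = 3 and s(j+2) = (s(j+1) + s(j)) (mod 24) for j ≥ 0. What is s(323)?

We have s(0) = 11,  s(1) = 3,  s(2) = 14,  s(3) = 17,  s(4) = 7,  s(5) = 0,  s(6) = 7,  s(7) = 7,  s(8) = 14,  s(9) = 21,  s(10) = 11,  s(11) = 8,  s(12) = 19,  s(13) = 3,  s(14) = 22,  s(15) = 1,  s(16) = 23,  s(17) = 0,  s(18) = 23,  s(19) = 23,  s(20) = 22,  s(21) = 21,  s(22) = 19,  s(23) = 16,  s(24) = 11,  s(25) = 3.
Since (s(24), s(25)) = (s(0), s(1)) = (11, 3) (two consecutive terms determine the rest), the sequence is periodic with period 24.
(323 - 0) mod 24 = 11, so s(323) = s(11) = 8.

8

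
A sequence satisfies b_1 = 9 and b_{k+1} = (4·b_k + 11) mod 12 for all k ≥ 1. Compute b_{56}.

11

b_1 = 9; b_2 = 11; b_3 = 7; b_4 = 3; b_5 = 11.
Since b_5 = b_2 = 11, the sequence is eventually periodic: after a pre-period of length 1 it cycles with period 3.
For k ≥ 2, b_k depends only on (k - 2) mod 3. (56 - 2) mod 3 = 0, so b_{56} = b_2 = 11.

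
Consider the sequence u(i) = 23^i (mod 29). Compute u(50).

23

Listing terms: u(1) = 23,  u(2) = 7,  u(3) = 16,  u(4) = 20,  u(5) = 25,  u(6) = 24,  u(7) = 1,  u(8) = 23.
Since u(8) = u(1) = 23, the sequence is periodic with period 7.
(50 - 1) mod 7 = 0, so u(50) = u(1) = 23.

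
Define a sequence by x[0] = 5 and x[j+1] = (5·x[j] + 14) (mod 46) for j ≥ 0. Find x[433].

43

Listing terms: x[0] = 5,  x[1] = 39,  x[2] = 25,  x[3] = 1,  x[4] = 19,  x[5] = 17,  x[6] = 7,  x[7] = 3,  x[8] = 29,  x[9] = 21,  x[10] = 27,  x[11] = 11,  x[12] = 23,  x[13] = 37,  x[14] = 15,  x[15] = 43,  x[16] = 45,  x[17] = 9,  x[18] = 13,  x[19] = 33,  x[20] = 41,  x[21] = 35,  x[22] = 5.
Since x[22] = x[0] = 5, the sequence is periodic with period 22.
(433 - 0) mod 22 = 15, so x[433] = x[15] = 43.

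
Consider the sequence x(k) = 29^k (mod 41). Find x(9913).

Computing terms: x(0) = 1; x(1) = 29; x(2) = 21; x(3) = 35; x(4) = 31; x(5) = 38; x(6) = 36; x(7) = 19; x(8) = 18; x(9) = 30; x(10) = 9; x(11) = 15; x(12) = 25; x(13) = 28; x(14) = 33; x(15) = 14; x(16) = 37; x(17) = 7; x(18) = 39; x(19) = 24; x(20) = 40; x(21) = 12; x(22) = 20; x(23) = 6; x(24) = 10; x(25) = 3; x(26) = 5; x(27) = 22; x(28) = 23; x(29) = 11; x(30) = 32; x(31) = 26; x(32) = 16; x(33) = 13; x(34) = 8; x(35) = 27; x(36) = 4; x(37) = 34; x(38) = 2; x(39) = 17; x(40) = 1.
The sequence repeats with period 40.
(9913 - 0) mod 40 = 33, so x(9913) = x(33) = 13.

13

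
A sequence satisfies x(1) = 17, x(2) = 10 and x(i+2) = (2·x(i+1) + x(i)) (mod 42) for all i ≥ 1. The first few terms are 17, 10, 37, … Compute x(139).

Computing terms: x(1) = 17,  x(2) = 10,  x(3) = 37,  x(4) = 0,  x(5) = 37,  x(6) = 32,  x(7) = 17,  x(8) = 24,  x(9) = 23,  x(10) = 28,  x(11) = 37,  x(12) = 18,  x(13) = 31,  x(14) = 38,  x(15) = 23,  x(16) = 0,  x(17) = 23,  x(18) = 4,  x(19) = 31,  x(20) = 24,  x(21) = 37,  x(22) = 14,  x(23) = 23,  x(24) = 18,  x(25) = 17,  x(26) = 10.
The sequence repeats with period 24.
So x(139) = x(1 + ((139-1) mod 24)) = x(19) = 31.

31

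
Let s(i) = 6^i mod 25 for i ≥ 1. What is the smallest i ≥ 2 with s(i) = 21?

Listing terms: s(1) = 6; s(2) = 11; s(3) = 16; s(4) = 21; s(5) = 1; s(6) = 6.
The sequence repeats with period 5.
The value 21 first appears (with i ≥ 2) at s(4).

4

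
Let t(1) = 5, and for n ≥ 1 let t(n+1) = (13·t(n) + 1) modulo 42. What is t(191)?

Computing terms: t(1) = 5; t(2) = 24; t(3) = 19; t(4) = 38; t(5) = 33; t(6) = 10; t(7) = 5.
Since t(7) = t(1) = 5, the sequence is periodic with period 6.
So t(191) = t(1 + ((191-1) mod 6)) = t(5) = 33.

33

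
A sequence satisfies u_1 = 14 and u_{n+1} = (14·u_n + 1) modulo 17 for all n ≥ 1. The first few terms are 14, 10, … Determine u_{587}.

4

Computing terms: u_1 = 14, u_2 = 10, u_3 = 5, u_4 = 3, u_5 = 9, u_6 = 8, u_7 = 11, u_8 = 2, u_9 = 12, u_{10} = 16, u_{11} = 4, u_{12} = 6, u_{13} = 0, u_{14} = 1, u_{15} = 15, u_{16} = 7, u_{17} = 14.
Since u_{17} = u_1 = 14, the sequence is periodic with period 16.
(587 - 1) mod 16 = 10, so u_{587} = u_{11} = 4.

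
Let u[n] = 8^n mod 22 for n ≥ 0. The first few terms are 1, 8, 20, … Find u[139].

We have u[0] = 1, u[1] = 8, u[2] = 20, u[3] = 6, u[4] = 4, u[5] = 10, u[6] = 14, u[7] = 2, u[8] = 16, u[9] = 18, u[10] = 12, u[11] = 8.
Since u[11] = u[1] = 8, the sequence is eventually periodic: after a pre-period of length 1 it cycles with period 10.
For n ≥ 1, u[n] depends only on (n - 1) mod 10. (139 - 1) mod 10 = 8, so u[139] = u[9] = 18.

18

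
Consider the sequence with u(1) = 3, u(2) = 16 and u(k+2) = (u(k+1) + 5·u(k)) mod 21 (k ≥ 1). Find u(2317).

9

We have u(1) = 3; u(2) = 16; u(3) = 10; u(4) = 6; u(5) = 14; u(6) = 2; u(7) = 9; u(8) = 19; u(9) = 1; u(10) = 12; u(11) = 17; u(12) = 14; u(13) = 15; u(14) = 1; u(15) = 13; u(16) = 18; u(17) = 20; u(18) = 5; u(19) = 0; u(20) = 4; u(21) = 4; u(22) = 3; u(23) = 2; u(24) = 17; u(25) = 6; u(26) = 7; u(27) = 16; u(28) = 9; u(29) = 5; u(30) = 8; u(31) = 12; u(32) = 10; u(33) = 7; u(34) = 15; u(35) = 8; u(36) = 20; u(37) = 18; u(38) = 13; u(39) = 19; u(40) = 0; u(41) = 11; u(42) = 11; u(43) = 3; u(44) = 16.
The sequence repeats with period 42.
(2317 - 1) mod 42 = 6, so u(2317) = u(7) = 9.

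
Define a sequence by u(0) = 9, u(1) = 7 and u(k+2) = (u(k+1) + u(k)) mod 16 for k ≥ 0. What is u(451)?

11

Listing terms: u(0) = 9; u(1) = 7; u(2) = 0; u(3) = 7; u(4) = 7; u(5) = 14; u(6) = 5; u(7) = 3; u(8) = 8; u(9) = 11; u(10) = 3; u(11) = 14; u(12) = 1; u(13) = 15; u(14) = 0; u(15) = 15; u(16) = 15; u(17) = 14; u(18) = 13; u(19) = 11; u(20) = 8; u(21) = 3; u(22) = 11; u(23) = 14; u(24) = 9; u(25) = 7.
Since (u(24), u(25)) = (u(0), u(1)) = (9, 7) (two consecutive terms determine the rest), the sequence is periodic with period 24.
So u(451) = u(0 + ((451-0) mod 24)) = u(19) = 11.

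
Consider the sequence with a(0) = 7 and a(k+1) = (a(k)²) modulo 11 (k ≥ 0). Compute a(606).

3

a(0) = 7,  a(1) = 5,  a(2) = 3,  a(3) = 9,  a(4) = 4,  a(5) = 5.
Since a(5) = a(1) = 5, the sequence is eventually periodic: after a pre-period of length 1 it cycles with period 4.
For k ≥ 1, a(k) depends only on (k - 1) mod 4. (606 - 1) mod 4 = 1, so a(606) = a(2) = 3.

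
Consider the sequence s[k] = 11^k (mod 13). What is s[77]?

We have s[1] = 11; s[2] = 4; s[3] = 5; s[4] = 3; s[5] = 7; s[6] = 12; s[7] = 2; s[8] = 9; s[9] = 8; s[10] = 10; s[11] = 6; s[12] = 1; s[13] = 11.
Since s[13] = s[1] = 11, the sequence is periodic with period 12.
(77 - 1) mod 12 = 4, so s[77] = s[5] = 7.

7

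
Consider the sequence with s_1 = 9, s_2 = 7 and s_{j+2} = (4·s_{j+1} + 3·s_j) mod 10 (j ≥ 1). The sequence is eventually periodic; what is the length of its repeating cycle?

24

s_1 = 9,  s_2 = 7,  s_3 = 5,  s_4 = 1,  s_5 = 9,  s_6 = 9,  s_7 = 3,  s_8 = 9,  s_9 = 5,  s_{10} = 7,  s_{11} = 3,  s_{12} = 3,  s_{13} = 1,  s_{14} = 3,  s_{15} = 5,  s_{16} = 9,  s_{17} = 1,  s_{18} = 1,  s_{19} = 7,  s_{20} = 1,  s_{21} = 5,  s_{22} = 3,  s_{23} = 7,  s_{24} = 7,  s_{25} = 9,  s_{26} = 7.
Since (s_{25}, s_{26}) = (s_1, s_2) = (9, 7) (two consecutive terms determine the rest), the sequence is periodic with period 24.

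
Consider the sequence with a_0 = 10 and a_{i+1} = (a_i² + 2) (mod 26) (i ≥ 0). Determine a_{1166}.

a_0 = 10; a_1 = 24; a_2 = 6; a_3 = 12; a_4 = 16; a_5 = 24.
Since a_5 = a_1 = 24, the sequence is eventually periodic: after a pre-period of length 1 it cycles with period 4.
For i ≥ 1, a_i depends only on (i - 1) mod 4. (1166 - 1) mod 4 = 1, so a_{1166} = a_2 = 6.

6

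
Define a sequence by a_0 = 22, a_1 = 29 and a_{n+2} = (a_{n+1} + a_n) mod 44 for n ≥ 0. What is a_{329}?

7

a_0 = 22; a_1 = 29; a_2 = 7; a_3 = 36; a_4 = 43; a_5 = 35; a_6 = 34; a_7 = 25; a_8 = 15; a_9 = 40; a_{10} = 11; a_{11} = 7; a_{12} = 18; a_{13} = 25; a_{14} = 43; a_{15} = 24; a_{16} = 23; a_{17} = 3; a_{18} = 26; a_{19} = 29; a_{20} = 11; a_{21} = 40; a_{22} = 7; a_{23} = 3; a_{24} = 10; a_{25} = 13; a_{26} = 23; a_{27} = 36; a_{28} = 15; a_{29} = 7; a_{30} = 22; a_{31} = 29.
Since (a_{30}, a_{31}) = (a_0, a_1) = (22, 29) (two consecutive terms determine the rest), the sequence is periodic with period 30.
(329 - 0) mod 30 = 29, so a_{329} = a_{29} = 7.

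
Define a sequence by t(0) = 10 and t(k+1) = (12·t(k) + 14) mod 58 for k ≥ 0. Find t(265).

t(0) = 10; t(1) = 18; t(2) = 56; t(3) = 48; t(4) = 10.
The sequence repeats with period 4.
(265 - 0) mod 4 = 1, so t(265) = t(1) = 18.

18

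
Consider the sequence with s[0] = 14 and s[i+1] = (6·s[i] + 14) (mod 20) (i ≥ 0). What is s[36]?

We have s[0] = 14; s[1] = 18; s[2] = 2; s[3] = 6; s[4] = 10; s[5] = 14.
Since s[5] = s[0] = 14, the sequence is periodic with period 5.
(36 - 0) mod 5 = 1, so s[36] = s[1] = 18.

18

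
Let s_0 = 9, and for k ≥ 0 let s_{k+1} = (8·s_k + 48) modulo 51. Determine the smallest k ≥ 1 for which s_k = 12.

Computing terms: s_0 = 9; s_1 = 18; s_2 = 39; s_3 = 3; s_4 = 21; s_5 = 12; s_6 = 42; s_7 = 27; s_8 = 9.
Since s_8 = s_0 = 9, the sequence is periodic with period 8.
The value 12 first appears (with k ≥ 1) at s_5.

5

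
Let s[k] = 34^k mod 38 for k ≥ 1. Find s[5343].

8

s[1] = 34,  s[2] = 16,  s[3] = 12,  s[4] = 28,  s[5] = 2,  s[6] = 30,  s[7] = 32,  s[8] = 24,  s[9] = 18,  s[10] = 4,  s[11] = 22,  s[12] = 26,  s[13] = 10,  s[14] = 36,  s[15] = 8,  s[16] = 6,  s[17] = 14,  s[18] = 20,  s[19] = 34.
The sequence repeats with period 18.
So s[5343] = s[1 + ((5343-1) mod 18)] = s[15] = 8.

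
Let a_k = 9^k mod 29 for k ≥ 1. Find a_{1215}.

22

Listing terms: a_1 = 9, a_2 = 23, a_3 = 4, a_4 = 7, a_5 = 5, a_6 = 16, a_7 = 28, a_8 = 20, a_9 = 6, a_{10} = 25, a_{11} = 22, a_{12} = 24, a_{13} = 13, a_{14} = 1, a_{15} = 9.
Since a_{15} = a_1 = 9, the sequence is periodic with period 14.
So a_{1215} = a_{1 + ((1215-1) mod 14)} = a_{11} = 22.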